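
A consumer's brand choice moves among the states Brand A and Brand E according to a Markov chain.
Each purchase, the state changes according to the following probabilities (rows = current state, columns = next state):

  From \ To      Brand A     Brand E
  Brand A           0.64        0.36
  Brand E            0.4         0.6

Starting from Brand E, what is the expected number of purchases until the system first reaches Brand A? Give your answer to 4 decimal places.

Let t(s) be the expected number of purchases to first reach Brand A from state s, with t(Brand A) = 0. Conditioning on the first purchase:
t(Brand E) = 1 + 0.6·t(Brand E)
Solving: t(Brand E) = 2.5000.
Expected purchases from Brand E to Brand A: 2.5000.

2.5000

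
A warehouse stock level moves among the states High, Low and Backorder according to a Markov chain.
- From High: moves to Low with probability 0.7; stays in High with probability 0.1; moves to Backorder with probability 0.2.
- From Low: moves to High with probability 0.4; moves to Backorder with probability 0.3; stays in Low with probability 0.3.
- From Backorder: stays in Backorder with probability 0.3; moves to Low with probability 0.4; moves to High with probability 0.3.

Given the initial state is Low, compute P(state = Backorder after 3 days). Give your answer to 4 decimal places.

Propagate the distribution vector 3 days from Low.
After 0 days: (0.0000, 1.0000, 0.0000)
After 1 day: (0.4000, 0.3000, 0.3000)
After 2 days: (0.2500, 0.4900, 0.2600)
After 3 days: (0.2990, 0.4260, 0.2750)
P(in Backorder after 3 days) = 0.2750

0.2750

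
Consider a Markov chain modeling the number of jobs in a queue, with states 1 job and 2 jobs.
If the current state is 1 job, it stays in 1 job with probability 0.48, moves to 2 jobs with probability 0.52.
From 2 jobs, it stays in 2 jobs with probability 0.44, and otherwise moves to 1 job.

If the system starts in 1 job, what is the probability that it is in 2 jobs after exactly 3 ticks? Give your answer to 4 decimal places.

Propagate the distribution vector 3 ticks from 1 job.
After 0 ticks: (1.0000, 0.0000)
After 1 tick: (0.4800, 0.5200)
After 2 ticks: (0.5216, 0.4784)
After 3 ticks: (0.5183, 0.4817)
P(in 2 jobs after 3 ticks) = 0.4817

0.4817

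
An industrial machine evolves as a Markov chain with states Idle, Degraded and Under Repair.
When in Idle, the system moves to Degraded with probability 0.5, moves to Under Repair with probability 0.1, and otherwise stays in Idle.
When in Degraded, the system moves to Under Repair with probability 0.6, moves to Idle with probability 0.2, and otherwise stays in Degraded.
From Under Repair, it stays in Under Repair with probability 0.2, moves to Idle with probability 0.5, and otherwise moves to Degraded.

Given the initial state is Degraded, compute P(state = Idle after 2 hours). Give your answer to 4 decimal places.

Sum over the intermediate state after 1 hour:
P = P(Degraded→Idle)·P(Idle→Idle) + P(Degraded→Degraded)·P(Degraded→Idle) + P(Degraded→Under Repair)·P(Under Repair→Idle)
  = 0.2×0.4 + 0.2×0.2 + 0.6×0.5
  = 0.0800 + 0.0400 + 0.3000 = 0.4200

0.4200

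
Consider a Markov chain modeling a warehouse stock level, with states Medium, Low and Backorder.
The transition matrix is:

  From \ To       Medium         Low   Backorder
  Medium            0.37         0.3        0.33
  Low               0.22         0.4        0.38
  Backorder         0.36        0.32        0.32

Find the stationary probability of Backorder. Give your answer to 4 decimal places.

Let the stationary distribution be π with π = πP and π_1 + π_2 + π_3 = 1.
π_1 = 0.37·π_1 + 0.22·π_2 + 0.36·π_3
π_2 = 0.3·π_1 + 0.4·π_2 + 0.32·π_3
Solving with the normalization constraint gives π = (0.3154, 0.3410, 0.3436).
So the stationary probability of Backorder is 0.3436.

0.3436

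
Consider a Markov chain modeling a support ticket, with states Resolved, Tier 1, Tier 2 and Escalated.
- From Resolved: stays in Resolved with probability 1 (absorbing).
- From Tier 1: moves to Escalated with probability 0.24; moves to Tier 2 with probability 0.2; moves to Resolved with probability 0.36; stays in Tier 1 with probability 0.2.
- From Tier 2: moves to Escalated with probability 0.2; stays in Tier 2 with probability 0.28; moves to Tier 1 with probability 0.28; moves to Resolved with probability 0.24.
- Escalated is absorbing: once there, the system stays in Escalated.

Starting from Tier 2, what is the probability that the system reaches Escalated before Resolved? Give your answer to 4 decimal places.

Let h(s) be the probability of absorption at Escalated starting from transient state s. Then h(Escalated) = 1 and h(Resolved) = 0. By first-step analysis:
h(Tier 1) = 0.36·0 + 0.2·h(Tier 1) + 0.2·h(Tier 2) + 0.24·1
h(Tier 2) = 0.24·0 + 0.28·h(Tier 1) + 0.28·h(Tier 2) + 0.2·1
Solving: h(Tier 1) = 0.4092, h(Tier 2) = 0.4369.
Starting from Tier 2, the probability is 0.4369.

0.4369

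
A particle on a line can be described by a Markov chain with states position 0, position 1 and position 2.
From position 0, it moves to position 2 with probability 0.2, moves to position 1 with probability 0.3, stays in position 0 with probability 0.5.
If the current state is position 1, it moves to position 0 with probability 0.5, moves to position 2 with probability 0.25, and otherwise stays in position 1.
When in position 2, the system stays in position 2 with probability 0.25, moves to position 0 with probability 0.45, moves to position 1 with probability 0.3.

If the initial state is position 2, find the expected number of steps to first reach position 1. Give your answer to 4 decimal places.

Let t(s) be the expected number of steps to first reach position 1 from state s, with t(position 1) = 0. Conditioning on the first step:
t(position 0) = 1 + 0.5·t(position 0) + 0.2·t(position 2)
t(position 2) = 1 + 0.45·t(position 0) + 0.25·t(position 2)
Solving: t(position 0) = 3.3333, t(position 2) = 3.3333.
Expected steps from position 2 to position 1: 3.3333.

3.3333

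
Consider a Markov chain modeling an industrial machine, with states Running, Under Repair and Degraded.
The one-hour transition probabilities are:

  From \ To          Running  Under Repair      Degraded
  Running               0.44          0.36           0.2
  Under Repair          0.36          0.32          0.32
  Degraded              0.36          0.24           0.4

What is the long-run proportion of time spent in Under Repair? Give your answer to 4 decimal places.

0.3119

Let the stationary distribution be π with π = πP and π_1 + π_2 + π_3 = 1.
π_1 = 0.44·π_1 + 0.36·π_2 + 0.36·π_3
π_2 = 0.36·π_1 + 0.32·π_2 + 0.24·π_3
Solving with the normalization constraint gives π = (0.3913, 0.3119, 0.2968).
So the stationary probability of Under Repair is 0.3119.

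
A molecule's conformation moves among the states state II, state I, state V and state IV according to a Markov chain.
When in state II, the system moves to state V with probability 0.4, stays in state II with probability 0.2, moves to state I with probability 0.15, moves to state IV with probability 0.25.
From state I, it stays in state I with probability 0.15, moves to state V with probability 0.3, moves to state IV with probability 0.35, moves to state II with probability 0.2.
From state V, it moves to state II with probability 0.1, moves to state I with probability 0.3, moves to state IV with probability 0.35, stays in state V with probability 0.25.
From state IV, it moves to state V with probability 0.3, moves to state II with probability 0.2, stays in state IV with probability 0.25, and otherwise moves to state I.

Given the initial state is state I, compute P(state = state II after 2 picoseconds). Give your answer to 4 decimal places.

Propagate the distribution vector 2 picoseconds from state I.
After 0 picoseconds: (0.0000, 1.0000, 0.0000, 0.0000)
After 1 picosecond: (0.2000, 0.1500, 0.3000, 0.3500)
After 2 picoseconds: (0.1700, 0.2300, 0.3050, 0.2950)
P(in state II after 2 picoseconds) = 0.1700

0.1700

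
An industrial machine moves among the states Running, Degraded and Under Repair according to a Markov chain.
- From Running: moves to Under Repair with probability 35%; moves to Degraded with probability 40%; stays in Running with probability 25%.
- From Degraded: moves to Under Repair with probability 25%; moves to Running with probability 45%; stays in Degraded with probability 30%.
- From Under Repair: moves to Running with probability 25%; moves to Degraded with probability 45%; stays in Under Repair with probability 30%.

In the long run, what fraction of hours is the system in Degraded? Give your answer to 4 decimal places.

0.3772

Let the stationary distribution be π with π = πP and π_1 + π_2 + π_3 = 1.
π_1 = 0.25·π_1 + 0.45·π_2 + 0.25·π_3
π_2 = 0.4·π_1 + 0.3·π_2 + 0.45·π_3
Solving with the normalization constraint gives π = (0.3254, 0.3772, 0.2974).
So the stationary probability of Degraded is 0.3772.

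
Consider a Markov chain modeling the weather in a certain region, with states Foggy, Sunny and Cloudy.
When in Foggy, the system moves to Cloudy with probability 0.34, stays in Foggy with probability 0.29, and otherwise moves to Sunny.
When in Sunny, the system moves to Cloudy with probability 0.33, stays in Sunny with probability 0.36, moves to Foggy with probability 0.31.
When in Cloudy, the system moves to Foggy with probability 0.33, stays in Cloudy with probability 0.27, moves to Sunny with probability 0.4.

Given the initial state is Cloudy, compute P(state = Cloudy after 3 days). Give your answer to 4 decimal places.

Propagate the distribution vector 3 days from Cloudy.
After 0 days: (0.0000, 0.0000, 1.0000)
After 1 day: (0.3300, 0.4000, 0.2700)
After 2 days: (0.3088, 0.3741, 0.3171)
After 3 days: (0.3102, 0.3758, 0.3141)
P(in Cloudy after 3 days) = 0.3141

0.3141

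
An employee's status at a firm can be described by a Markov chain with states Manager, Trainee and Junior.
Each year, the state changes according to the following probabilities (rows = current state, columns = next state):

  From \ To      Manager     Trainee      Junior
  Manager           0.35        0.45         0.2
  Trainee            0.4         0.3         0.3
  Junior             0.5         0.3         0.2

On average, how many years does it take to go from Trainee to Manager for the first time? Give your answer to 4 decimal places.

2.3404

Let t(s) be the expected number of years to first reach Manager from state s, with t(Manager) = 0. Conditioning on the first year:
t(Trainee) = 1 + 0.3·t(Trainee) + 0.3·t(Junior)
t(Junior) = 1 + 0.3·t(Trainee) + 0.2·t(Junior)
Solving: t(Trainee) = 2.3404, t(Junior) = 2.1277.
Expected years from Trainee to Manager: 2.3404.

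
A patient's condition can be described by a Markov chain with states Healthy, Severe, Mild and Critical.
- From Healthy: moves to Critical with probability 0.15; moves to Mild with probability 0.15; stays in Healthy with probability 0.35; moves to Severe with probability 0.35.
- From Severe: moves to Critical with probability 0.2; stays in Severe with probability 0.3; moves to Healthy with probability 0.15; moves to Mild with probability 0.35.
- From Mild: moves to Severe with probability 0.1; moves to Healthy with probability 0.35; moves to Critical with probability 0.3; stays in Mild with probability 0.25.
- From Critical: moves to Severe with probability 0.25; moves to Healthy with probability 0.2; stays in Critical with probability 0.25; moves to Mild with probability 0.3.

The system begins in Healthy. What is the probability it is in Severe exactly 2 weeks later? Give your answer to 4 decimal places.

Propagate the distribution vector 2 weeks from Healthy.
After 0 weeks: (1.0000, 0.0000, 0.0000, 0.0000)
After 1 week: (0.3500, 0.3500, 0.1500, 0.1500)
After 2 weeks: (0.2575, 0.2800, 0.2575, 0.2050)
P(in Severe after 2 weeks) = 0.2800

0.2800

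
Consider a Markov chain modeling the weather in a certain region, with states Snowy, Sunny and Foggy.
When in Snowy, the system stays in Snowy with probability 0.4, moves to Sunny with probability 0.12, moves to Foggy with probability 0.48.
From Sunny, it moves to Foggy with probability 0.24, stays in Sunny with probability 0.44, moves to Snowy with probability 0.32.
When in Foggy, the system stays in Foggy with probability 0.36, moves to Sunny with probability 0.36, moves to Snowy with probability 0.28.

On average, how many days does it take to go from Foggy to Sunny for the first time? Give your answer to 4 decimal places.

Let t(s) be the expected number of days to first reach Sunny from state s, with t(Sunny) = 0. Conditioning on the first day:
t(Snowy) = 1 + 0.4·t(Snowy) + 0.48·t(Foggy)
t(Foggy) = 1 + 0.28·t(Snowy) + 0.36·t(Foggy)
Solving: t(Snowy) = 4.4872, t(Foggy) = 3.5256.
Expected days from Foggy to Sunny: 3.5256.

3.5256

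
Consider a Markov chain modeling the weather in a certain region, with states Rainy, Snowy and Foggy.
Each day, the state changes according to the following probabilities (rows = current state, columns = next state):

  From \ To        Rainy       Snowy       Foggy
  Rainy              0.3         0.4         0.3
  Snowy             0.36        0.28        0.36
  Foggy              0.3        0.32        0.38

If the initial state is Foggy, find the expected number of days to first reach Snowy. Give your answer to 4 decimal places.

2.9070

Let t(s) be the expected number of days to first reach Snowy from state s, with t(Snowy) = 0. Conditioning on the first day:
t(Rainy) = 1 + 0.3·t(Rainy) + 0.3·t(Foggy)
t(Foggy) = 1 + 0.3·t(Rainy) + 0.38·t(Foggy)
Solving: t(Rainy) = 2.6744, t(Foggy) = 2.9070.
Expected days from Foggy to Snowy: 2.9070.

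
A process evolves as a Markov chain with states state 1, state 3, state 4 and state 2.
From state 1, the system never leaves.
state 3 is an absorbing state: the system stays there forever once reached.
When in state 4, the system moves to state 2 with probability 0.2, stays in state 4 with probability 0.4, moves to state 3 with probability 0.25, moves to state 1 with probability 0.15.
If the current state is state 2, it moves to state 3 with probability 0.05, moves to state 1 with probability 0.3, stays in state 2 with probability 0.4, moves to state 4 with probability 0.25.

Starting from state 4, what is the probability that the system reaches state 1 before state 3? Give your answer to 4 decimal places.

0.4839

Let h(s) be the probability of absorption at state 1 starting from transient state s. Then h(state 1) = 1 and h(state 3) = 0. By first-step analysis:
h(state 4) = 0.15·1 + 0.25·0 + 0.4·h(state 4) + 0.2·h(state 2)
h(state 2) = 0.3·1 + 0.05·0 + 0.25·h(state 4) + 0.4·h(state 2)
Solving: h(state 4) = 0.4839, h(state 2) = 0.7016.
Starting from state 4, the probability is 0.4839.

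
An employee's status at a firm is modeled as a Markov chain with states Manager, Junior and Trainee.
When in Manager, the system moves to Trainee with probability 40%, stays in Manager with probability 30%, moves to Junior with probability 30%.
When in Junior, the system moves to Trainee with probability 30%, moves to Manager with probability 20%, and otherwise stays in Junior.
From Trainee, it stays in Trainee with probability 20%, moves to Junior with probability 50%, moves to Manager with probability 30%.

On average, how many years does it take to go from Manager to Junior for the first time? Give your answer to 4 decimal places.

Let t(s) be the expected number of years to first reach Junior from state s, with t(Junior) = 0. Conditioning on the first year:
t(Manager) = 1 + 0.3·t(Manager) + 0.4·t(Trainee)
t(Trainee) = 1 + 0.3·t(Manager) + 0.2·t(Trainee)
Solving: t(Manager) = 2.7273, t(Trainee) = 2.2727.
Expected years from Manager to Junior: 2.7273.

2.7273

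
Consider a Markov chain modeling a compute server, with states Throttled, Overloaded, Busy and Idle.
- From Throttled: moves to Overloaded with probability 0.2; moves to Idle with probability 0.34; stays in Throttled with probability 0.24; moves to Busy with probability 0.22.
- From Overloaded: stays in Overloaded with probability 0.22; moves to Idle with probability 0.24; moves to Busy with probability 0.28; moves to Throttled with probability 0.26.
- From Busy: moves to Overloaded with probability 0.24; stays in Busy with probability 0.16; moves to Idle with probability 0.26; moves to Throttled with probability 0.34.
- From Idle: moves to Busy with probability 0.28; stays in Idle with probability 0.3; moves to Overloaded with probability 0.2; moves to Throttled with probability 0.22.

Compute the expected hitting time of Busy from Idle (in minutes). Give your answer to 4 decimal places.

Let t(s) be the expected number of minutes to first reach Busy from state s, with t(Busy) = 0. Conditioning on the first minute:
t(Throttled) = 1 + 0.24·t(Throttled) + 0.2·t(Overloaded) + 0.34·t(Idle)
t(Overloaded) = 1 + 0.26·t(Throttled) + 0.22·t(Overloaded) + 0.24·t(Idle)
t(Idle) = 1 + 0.22·t(Throttled) + 0.2·t(Overloaded) + 0.3·t(Idle)
Solving: t(Throttled) = 3.9891, t(Overloaded) = 3.7684, t(Idle) = 3.7590.
Expected minutes from Idle to Busy: 3.7590.

3.7590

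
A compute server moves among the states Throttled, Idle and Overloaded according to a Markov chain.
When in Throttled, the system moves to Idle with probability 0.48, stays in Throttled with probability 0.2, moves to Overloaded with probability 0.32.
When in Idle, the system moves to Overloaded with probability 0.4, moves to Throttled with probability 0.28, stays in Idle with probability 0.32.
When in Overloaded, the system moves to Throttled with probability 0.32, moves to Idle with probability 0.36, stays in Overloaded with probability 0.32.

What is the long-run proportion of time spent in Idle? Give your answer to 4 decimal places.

0.3776

Let the stationary distribution be π with π = πP and π_1 + π_2 + π_3 = 1.
π_1 = 0.2·π_1 + 0.28·π_2 + 0.32·π_3
π_2 = 0.48·π_1 + 0.32·π_2 + 0.36·π_3
Solving with the normalization constraint gives π = (0.2722, 0.3776, 0.3502).
So the stationary probability of Idle is 0.3776.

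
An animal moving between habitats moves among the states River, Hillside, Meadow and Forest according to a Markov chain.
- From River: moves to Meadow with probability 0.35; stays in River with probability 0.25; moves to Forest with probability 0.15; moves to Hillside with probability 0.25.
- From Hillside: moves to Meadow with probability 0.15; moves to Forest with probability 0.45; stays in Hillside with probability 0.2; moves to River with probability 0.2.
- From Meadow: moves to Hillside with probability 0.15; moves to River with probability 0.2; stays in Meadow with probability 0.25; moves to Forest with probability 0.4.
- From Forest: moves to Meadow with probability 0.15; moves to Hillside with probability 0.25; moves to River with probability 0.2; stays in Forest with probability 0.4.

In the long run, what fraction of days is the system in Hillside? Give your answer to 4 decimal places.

0.2178

Let the stationary distribution be π with π = πP and π_1 + π_2 + π_3 + π_4 = 1.
π_1 = 0.25·π_1 + 0.2·π_2 + 0.2·π_3 + 0.2·π_4
π_2 = 0.25·π_1 + 0.2·π_2 + 0.15·π_3 + 0.25·π_4
π_3 = 0.35·π_1 + 0.15·π_2 + 0.25·π_3 + 0.15·π_4
Solving with the normalization constraint gives π = (0.2105, 0.2178, 0.2135, 0.3583).
So the stationary probability of Hillside is 0.2178.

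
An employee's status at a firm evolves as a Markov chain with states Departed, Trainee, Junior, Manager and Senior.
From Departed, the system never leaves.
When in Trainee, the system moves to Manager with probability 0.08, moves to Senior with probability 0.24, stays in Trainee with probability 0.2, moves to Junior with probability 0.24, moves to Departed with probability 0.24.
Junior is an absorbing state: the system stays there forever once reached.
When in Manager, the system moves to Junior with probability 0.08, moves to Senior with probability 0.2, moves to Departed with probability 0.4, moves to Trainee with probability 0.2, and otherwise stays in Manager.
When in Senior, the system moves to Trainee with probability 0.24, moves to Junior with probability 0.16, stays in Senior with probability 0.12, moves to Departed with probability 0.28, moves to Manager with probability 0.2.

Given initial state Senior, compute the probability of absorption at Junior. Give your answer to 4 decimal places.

0.3627

Let h(s) be the probability of absorption at Junior starting from transient state s. Then h(Junior) = 1 and h(Departed) = 0. By first-step analysis:
h(Trainee) = 0.24·0 + 0.2·h(Trainee) + 0.24·1 + 0.08·h(Manager) + 0.24·h(Senior)
h(Manager) = 0.4·0 + 0.2·h(Trainee) + 0.08·1 + 0.12·h(Manager) + 0.2·h(Senior)
h(Senior) = 0.28·0 + 0.24·h(Trainee) + 0.16·1 + 0.2·h(Manager) + 0.12·h(Senior)
Solving: h(Trainee) = 0.4360, h(Manager) = 0.2724, h(Senior) = 0.3627.
Starting from Senior, the probability is 0.3627.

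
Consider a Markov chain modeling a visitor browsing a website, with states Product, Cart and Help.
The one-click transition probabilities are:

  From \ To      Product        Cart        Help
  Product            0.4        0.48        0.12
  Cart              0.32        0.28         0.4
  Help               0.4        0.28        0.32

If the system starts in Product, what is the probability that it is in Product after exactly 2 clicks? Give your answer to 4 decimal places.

0.3616

Sum over the intermediate state after 1 click:
P = P(Product→Product)·P(Product→Product) + P(Product→Cart)·P(Cart→Product) + P(Product→Help)·P(Help→Product)
  = 0.4×0.4 + 0.48×0.32 + 0.12×0.4
  = 0.1600 + 0.1536 + 0.0480 = 0.3616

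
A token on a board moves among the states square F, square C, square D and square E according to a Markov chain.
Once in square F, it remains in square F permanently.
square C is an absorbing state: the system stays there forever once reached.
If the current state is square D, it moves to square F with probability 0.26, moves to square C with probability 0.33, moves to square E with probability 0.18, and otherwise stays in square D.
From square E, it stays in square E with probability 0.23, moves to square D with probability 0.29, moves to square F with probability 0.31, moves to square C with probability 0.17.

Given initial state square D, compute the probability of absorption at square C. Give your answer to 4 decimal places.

Let h(s) be the probability of absorption at square C starting from transient state s. Then h(square C) = 1 and h(square F) = 0. By first-step analysis:
h(square D) = 0.26·0 + 0.33·1 + 0.23·h(square D) + 0.18·h(square E)
h(square E) = 0.31·0 + 0.17·1 + 0.29·h(square D) + 0.23·h(square E)
Solving: h(square D) = 0.5265, h(square E) = 0.4191.
Starting from square D, the probability is 0.5265.

0.5265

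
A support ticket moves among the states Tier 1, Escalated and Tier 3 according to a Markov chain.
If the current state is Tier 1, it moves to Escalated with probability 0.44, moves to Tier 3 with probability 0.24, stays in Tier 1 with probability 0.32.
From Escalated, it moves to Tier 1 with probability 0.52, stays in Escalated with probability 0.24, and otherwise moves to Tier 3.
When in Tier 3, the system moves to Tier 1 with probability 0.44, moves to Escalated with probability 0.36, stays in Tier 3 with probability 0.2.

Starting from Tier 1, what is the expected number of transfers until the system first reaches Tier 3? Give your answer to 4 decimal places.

Let t(s) be the expected number of transfers to first reach Tier 3 from state s, with t(Tier 3) = 0. Conditioning on the first transfer:
t(Tier 1) = 1 + 0.32·t(Tier 1) + 0.44·t(Escalated)
t(Escalated) = 1 + 0.52·t(Tier 1) + 0.24·t(Escalated)
Solving: t(Tier 1) = 4.1667, t(Escalated) = 4.1667.
Expected transfers from Tier 1 to Tier 3: 4.1667.

4.1667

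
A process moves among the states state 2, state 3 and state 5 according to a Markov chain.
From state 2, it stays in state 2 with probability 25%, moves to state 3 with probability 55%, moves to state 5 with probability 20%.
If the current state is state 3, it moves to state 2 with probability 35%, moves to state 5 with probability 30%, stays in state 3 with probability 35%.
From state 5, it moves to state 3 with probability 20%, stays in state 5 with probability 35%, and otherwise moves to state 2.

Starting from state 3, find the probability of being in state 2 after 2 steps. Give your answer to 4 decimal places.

Sum over the intermediate state after 1 step:
P = P(state 3→state 2)·P(state 2→state 2) + P(state 3→state 3)·P(state 3→state 2) + P(state 3→state 5)·P(state 5→state 2)
  = 0.35×0.25 + 0.35×0.35 + 0.3×0.45
  = 0.0875 + 0.1225 + 0.1350 = 0.3450

0.3450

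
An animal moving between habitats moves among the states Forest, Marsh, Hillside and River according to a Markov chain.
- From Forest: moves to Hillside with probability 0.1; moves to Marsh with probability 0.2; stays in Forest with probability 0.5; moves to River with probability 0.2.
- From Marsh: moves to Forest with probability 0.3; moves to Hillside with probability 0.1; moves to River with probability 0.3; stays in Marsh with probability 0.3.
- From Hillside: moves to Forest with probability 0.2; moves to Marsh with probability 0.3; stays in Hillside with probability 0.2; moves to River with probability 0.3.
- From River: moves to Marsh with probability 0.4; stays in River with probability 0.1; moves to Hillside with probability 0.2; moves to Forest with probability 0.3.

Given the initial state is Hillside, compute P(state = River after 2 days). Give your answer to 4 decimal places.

Propagate the distribution vector 2 days from Hillside.
After 0 days: (0.0000, 0.0000, 1.0000, 0.0000)
After 1 day: (0.2000, 0.3000, 0.2000, 0.3000)
After 2 days: (0.3200, 0.3100, 0.1500, 0.2200)
P(in River after 2 days) = 0.2200

0.2200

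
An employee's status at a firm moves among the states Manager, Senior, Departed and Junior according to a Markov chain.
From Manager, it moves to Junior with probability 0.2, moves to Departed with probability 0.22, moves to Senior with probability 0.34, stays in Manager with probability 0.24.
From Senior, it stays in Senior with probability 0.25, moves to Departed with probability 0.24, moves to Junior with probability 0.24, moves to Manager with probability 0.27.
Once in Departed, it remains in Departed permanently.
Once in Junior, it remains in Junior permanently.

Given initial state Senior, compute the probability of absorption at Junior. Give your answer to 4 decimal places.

0.4944

Let h(s) be the probability of absorption at Junior starting from transient state s. Then h(Junior) = 1 and h(Departed) = 0. By first-step analysis:
h(Manager) = 0.24·h(Manager) + 0.34·h(Senior) + 0.22·0 + 0.2·1
h(Senior) = 0.27·h(Manager) + 0.25·h(Senior) + 0.24·0 + 0.24·1
Solving: h(Manager) = 0.4843, h(Senior) = 0.4944.
Starting from Senior, the probability is 0.4944.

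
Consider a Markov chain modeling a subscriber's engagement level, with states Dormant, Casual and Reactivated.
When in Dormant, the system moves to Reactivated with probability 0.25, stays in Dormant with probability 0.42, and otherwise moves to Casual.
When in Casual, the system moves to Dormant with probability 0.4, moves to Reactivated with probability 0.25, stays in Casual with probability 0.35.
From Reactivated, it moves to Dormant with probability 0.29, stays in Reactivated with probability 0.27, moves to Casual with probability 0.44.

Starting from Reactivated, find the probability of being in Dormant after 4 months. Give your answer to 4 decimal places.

Propagate the distribution vector 4 months from Reactivated.
After 0 months: (0.0000, 0.0000, 1.0000)
After 1 month: (0.2900, 0.4400, 0.2700)
After 2 months: (0.3761, 0.3685, 0.2554)
After 3 months: (0.3794, 0.3655, 0.2551)
After 4 months: (0.3795, 0.3654, 0.2551)
P(in Dormant after 4 months) = 0.3795

0.3795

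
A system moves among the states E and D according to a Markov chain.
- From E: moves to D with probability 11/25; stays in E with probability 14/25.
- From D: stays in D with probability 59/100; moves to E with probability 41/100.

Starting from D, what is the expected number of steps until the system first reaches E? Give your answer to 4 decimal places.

2.4390

Let t(s) be the expected number of steps to first reach E from state s, with t(E) = 0. Conditioning on the first step:
t(D) = 1 + 0.59·t(D)
Solving: t(D) = 2.4390.
Expected steps from D to E: 2.4390.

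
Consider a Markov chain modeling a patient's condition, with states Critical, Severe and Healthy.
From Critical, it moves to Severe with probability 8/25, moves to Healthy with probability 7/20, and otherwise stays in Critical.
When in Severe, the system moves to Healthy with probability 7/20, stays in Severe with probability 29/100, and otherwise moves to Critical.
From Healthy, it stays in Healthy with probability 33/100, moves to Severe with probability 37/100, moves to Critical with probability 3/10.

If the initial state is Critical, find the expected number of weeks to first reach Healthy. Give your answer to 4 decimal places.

2.8571

Let t(s) be the expected number of weeks to first reach Healthy from state s, with t(Healthy) = 0. Conditioning on the first week:
t(Critical) = 1 + 0.33·t(Critical) + 0.32·t(Severe)
t(Severe) = 1 + 0.36·t(Critical) + 0.29·t(Severe)
Solving: t(Critical) = 2.8571, t(Severe) = 2.8571.
Expected weeks from Critical to Healthy: 2.8571.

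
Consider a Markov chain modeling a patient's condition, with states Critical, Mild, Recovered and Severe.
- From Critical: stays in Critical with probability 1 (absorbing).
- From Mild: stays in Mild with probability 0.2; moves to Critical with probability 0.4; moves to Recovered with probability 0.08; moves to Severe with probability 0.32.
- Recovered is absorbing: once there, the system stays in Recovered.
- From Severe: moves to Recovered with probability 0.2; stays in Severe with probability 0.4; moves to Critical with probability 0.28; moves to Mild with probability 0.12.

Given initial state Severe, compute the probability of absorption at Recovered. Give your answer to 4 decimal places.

0.3841

Let h(s) be the probability of absorption at Recovered starting from transient state s. Then h(Recovered) = 1 and h(Critical) = 0. By first-step analysis:
h(Mild) = 0.4·0 + 0.2·h(Mild) + 0.08·1 + 0.32·h(Severe)
h(Severe) = 0.28·0 + 0.12·h(Mild) + 0.2·1 + 0.4·h(Severe)
Solving: h(Mild) = 0.2536, h(Severe) = 0.3841.
Starting from Severe, the probability is 0.3841.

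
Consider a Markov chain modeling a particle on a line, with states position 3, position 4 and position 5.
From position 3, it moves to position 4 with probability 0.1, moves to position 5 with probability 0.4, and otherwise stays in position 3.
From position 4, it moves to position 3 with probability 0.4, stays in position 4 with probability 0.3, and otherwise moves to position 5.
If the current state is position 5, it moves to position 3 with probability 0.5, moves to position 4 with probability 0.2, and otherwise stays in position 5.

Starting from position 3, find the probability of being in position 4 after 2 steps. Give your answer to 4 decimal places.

Sum over the intermediate state after 1 step:
P = P(position 3→position 3)·P(position 3→position 4) + P(position 3→position 4)·P(position 4→position 4) + P(position 3→position 5)·P(position 5→position 4)
  = 0.5×0.1 + 0.1×0.3 + 0.4×0.2
  = 0.0500 + 0.0300 + 0.0800 = 0.1600

0.1600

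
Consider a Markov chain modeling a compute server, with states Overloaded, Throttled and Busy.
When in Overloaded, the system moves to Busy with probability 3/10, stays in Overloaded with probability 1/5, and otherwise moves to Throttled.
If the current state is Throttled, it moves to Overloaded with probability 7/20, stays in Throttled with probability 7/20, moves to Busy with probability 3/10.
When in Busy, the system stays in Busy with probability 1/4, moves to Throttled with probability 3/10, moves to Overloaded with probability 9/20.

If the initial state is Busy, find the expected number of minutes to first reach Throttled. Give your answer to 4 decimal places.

2.6882

Let t(s) be the expected number of minutes to first reach Throttled from state s, with t(Throttled) = 0. Conditioning on the first minute:
t(Overloaded) = 1 + 0.2·t(Overloaded) + 0.3·t(Busy)
t(Busy) = 1 + 0.45·t(Overloaded) + 0.25·t(Busy)
Solving: t(Overloaded) = 2.2581, t(Busy) = 2.6882.
Expected minutes from Busy to Throttled: 2.6882.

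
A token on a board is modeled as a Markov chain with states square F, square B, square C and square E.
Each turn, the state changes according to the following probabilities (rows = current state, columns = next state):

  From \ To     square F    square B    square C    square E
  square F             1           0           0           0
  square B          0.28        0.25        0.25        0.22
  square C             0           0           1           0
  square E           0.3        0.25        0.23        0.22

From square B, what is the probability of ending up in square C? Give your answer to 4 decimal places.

0.4634

Let h(s) be the probability of absorption at square C starting from transient state s. Then h(square C) = 1 and h(square F) = 0. By first-step analysis:
h(square B) = 0.28·0 + 0.25·h(square B) + 0.25·1 + 0.22·h(square E)
h(square E) = 0.3·0 + 0.25·h(square B) + 0.23·1 + 0.22·h(square E)
Solving: h(square B) = 0.4634, h(square E) = 0.4434.
Starting from square B, the probability is 0.4634.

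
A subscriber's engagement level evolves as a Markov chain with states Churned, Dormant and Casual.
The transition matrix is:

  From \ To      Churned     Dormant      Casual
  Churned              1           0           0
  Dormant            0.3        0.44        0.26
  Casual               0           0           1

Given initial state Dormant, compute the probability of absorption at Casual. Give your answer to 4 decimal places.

0.4643

Let h(s) be the probability of absorption at Casual starting from transient state s. Then h(Casual) = 1 and h(Churned) = 0. By first-step analysis:
h(Dormant) = 0.3·0 + 0.44·h(Dormant) + 0.26·1
Solving: h(Dormant) = 0.4643.
Starting from Dormant, the probability is 0.4643.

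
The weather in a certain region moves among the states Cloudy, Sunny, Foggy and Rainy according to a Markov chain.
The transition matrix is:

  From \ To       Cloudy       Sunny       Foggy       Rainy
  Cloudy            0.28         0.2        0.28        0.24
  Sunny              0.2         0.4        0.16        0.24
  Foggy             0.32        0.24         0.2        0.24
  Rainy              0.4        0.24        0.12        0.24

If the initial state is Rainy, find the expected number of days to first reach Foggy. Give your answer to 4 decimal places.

Let t(s) be the expected number of days to first reach Foggy from state s, with t(Foggy) = 0. Conditioning on the first day:
t(Cloudy) = 1 + 0.28·t(Cloudy) + 0.2·t(Sunny) + 0.24·t(Rainy)
t(Sunny) = 1 + 0.2·t(Cloudy) + 0.4·t(Sunny) + 0.24·t(Rainy)
t(Rainy) = 1 + 0.4·t(Cloudy) + 0.24·t(Sunny) + 0.24·t(Rainy)
Solving: t(Cloudy) = 4.7583, t(Sunny) = 5.4720, t(Rainy) = 5.5482.
Expected days from Rainy to Foggy: 5.5482.

5.5482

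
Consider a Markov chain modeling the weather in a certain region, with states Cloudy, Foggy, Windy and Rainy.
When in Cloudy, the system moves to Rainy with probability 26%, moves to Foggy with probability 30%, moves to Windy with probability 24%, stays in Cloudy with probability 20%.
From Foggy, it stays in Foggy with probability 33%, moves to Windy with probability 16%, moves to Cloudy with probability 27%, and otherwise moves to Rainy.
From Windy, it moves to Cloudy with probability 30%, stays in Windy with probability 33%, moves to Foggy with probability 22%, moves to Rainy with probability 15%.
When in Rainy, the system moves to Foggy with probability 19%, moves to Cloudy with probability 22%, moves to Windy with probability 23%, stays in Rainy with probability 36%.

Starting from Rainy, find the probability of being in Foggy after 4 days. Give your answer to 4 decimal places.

Propagate the distribution vector 4 days from Rainy.
After 0 days: (0.0000, 0.0000, 0.0000, 1.0000)
After 1 day: (0.2200, 0.1900, 0.2300, 0.3600)
After 2 days: (0.2435, 0.2477, 0.2419, 0.2669)
After 3 days: (0.2469, 0.2587, 0.2393, 0.2551)
After 4 days: (0.2471, 0.2606, 0.2383, 0.2540)
P(in Foggy after 4 days) = 0.2606

0.2606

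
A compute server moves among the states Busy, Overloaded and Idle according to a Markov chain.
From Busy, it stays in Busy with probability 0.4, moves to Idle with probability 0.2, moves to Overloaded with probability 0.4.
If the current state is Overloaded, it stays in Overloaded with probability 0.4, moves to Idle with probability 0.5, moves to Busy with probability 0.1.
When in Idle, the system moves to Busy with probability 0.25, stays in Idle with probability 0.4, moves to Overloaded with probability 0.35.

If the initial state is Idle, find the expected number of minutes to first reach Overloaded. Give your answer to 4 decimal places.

Let t(s) be the expected number of minutes to first reach Overloaded from state s, with t(Overloaded) = 0. Conditioning on the first minute:
t(Busy) = 1 + 0.4·t(Busy) + 0.2·t(Idle)
t(Idle) = 1 + 0.25·t(Busy) + 0.4·t(Idle)
Solving: t(Busy) = 2.5806, t(Idle) = 2.7419.
Expected minutes from Idle to Overloaded: 2.7419.

2.7419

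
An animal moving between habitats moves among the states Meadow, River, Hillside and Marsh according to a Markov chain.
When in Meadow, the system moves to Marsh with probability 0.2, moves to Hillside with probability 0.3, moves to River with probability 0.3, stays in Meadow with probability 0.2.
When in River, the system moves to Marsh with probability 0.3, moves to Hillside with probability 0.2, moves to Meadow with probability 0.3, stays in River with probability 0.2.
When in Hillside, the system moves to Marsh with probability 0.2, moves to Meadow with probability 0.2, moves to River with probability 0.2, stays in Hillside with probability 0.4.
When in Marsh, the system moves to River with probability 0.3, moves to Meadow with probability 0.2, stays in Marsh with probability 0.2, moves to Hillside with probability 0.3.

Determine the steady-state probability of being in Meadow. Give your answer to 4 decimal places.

Let the stationary distribution be π with π = πP and π_1 + π_2 + π_3 + π_4 = 1.
π_1 = 0.2·π_1 + 0.3·π_2 + 0.2·π_3 + 0.2·π_4
π_2 = 0.3·π_1 + 0.2·π_2 + 0.2·π_3 + 0.3·π_4
π_3 = 0.3·π_1 + 0.2·π_2 + 0.4·π_3 + 0.3·π_4
Solving with the normalization constraint gives π = (0.2245, 0.2449, 0.3061, 0.2245).
So the stationary probability of Meadow is 0.2245.

0.2245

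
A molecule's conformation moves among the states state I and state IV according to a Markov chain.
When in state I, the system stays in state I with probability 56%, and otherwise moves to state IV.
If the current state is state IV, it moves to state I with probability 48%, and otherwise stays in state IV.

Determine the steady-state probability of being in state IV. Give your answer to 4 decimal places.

Let the stationary distribution be π with π = πP and π_1 + π_2 = 1.
π_1 = 0.56·π_1 + 0.48·π_2
Solving with the normalization constraint gives π = (0.5217, 0.4783).
So the stationary probability of state IV is 0.4783.

0.4783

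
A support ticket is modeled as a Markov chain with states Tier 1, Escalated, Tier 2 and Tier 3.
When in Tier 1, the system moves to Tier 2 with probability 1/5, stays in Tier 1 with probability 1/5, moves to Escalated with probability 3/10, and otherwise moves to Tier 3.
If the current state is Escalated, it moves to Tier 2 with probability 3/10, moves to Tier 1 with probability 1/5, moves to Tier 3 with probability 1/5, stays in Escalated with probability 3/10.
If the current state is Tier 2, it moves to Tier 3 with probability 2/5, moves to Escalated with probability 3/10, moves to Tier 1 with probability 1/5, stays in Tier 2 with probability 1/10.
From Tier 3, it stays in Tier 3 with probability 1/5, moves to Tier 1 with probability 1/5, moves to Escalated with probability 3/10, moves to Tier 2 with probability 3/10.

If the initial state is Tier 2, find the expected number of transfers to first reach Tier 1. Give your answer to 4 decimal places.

Let t(s) be the expected number of transfers to first reach Tier 1 from state s, with t(Tier 1) = 0. Conditioning on the first transfer:
t(Escalated) = 1 + 0.3·t(Escalated) + 0.3·t(Tier 2) + 0.2·t(Tier 3)
t(Tier 2) = 1 + 0.3·t(Escalated) + 0.1·t(Tier 2) + 0.4·t(Tier 3)
t(Tier 3) = 1 + 0.3·t(Escalated) + 0.3·t(Tier 2) + 0.2·t(Tier 3)
Solving: t(Escalated) = 5.0000, t(Tier 2) = 5.0000, t(Tier 3) = 5.0000.
Expected transfers from Tier 2 to Tier 1: 5.0000.

5.0000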